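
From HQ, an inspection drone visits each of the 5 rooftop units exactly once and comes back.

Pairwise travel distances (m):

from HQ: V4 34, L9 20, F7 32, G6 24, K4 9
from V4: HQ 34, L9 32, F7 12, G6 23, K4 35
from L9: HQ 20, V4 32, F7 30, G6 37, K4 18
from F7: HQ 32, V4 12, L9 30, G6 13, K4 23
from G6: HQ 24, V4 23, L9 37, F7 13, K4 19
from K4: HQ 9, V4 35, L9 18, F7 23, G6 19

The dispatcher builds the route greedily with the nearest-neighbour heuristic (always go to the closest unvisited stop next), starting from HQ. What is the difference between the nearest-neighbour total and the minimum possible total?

Excess over optimum: 11 m.

From HQ: K4=9, L9=20, G6=24, F7=32, V4=34 → choose K4 (9).
From K4: L9=18, G6=19, F7=23, V4=35 → choose L9 (18).
From L9: F7=30, V4=32, G6=37 → choose F7 (30).
From F7: V4=12, G6=13 → choose V4 (12).
From V4: G6=23 → choose G6 (23).
NN route HQ → K4 → L9 → F7 → V4 → G6 → HQ costs 116.
Optimal: HQ → L9 → V4 → F7 → G6 → K4 → HQ costs 105 (by enumerating all 60 distinct tours).
Excess = 116 − 105 = 11.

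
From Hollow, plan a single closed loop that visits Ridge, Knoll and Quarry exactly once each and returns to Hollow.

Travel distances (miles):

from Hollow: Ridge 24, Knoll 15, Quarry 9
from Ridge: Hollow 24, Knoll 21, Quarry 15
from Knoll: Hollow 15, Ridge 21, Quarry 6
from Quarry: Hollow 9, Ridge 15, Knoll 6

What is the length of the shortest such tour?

Shortest round trip = 60 miles.

With 3 stops there are 3!/2 = 3 distinct round trips (a route and its reverse cost the same).
Hollow - Ridge - Knoll - Quarry - Hollow: 24+21+6+9 = 60
Hollow - Ridge - Quarry - Knoll - Hollow: 24+15+6+15 = 60
Hollow - Knoll - Ridge - Quarry - Hollow: 15+21+15+9 = 60
The minimum is 60.
One optimal route: Hollow → Ridge → Knoll → Quarry → Hollow (or its reverse).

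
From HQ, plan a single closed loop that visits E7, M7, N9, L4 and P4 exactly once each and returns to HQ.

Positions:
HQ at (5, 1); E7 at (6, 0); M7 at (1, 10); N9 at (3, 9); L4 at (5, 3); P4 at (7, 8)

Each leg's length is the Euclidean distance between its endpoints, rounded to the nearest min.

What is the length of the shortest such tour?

Shortest round trip = 25 min.

HQ → E7 → M7 → N9 → L4 → P4 → HQ: 1+11+2+6+5+7 = 32
HQ → E7 → M7 → N9 → P4 → L4 → HQ: 1+11+2+4+5+2 = 25
HQ → E7 → M7 → L4 → N9 → P4 → HQ: 1+11+8+6+4+7 = 37
HQ → E7 → M7 → L4 → P4 → N9 → HQ: 1+11+8+5+4+8 = 37
HQ → E7 → M7 → P4 → N9 → L4 → HQ: 1+11+6+4+6+2 = 30
HQ → E7 → M7 → P4 → L4 → N9 → HQ: 1+11+6+5+6+8 = 37
HQ → E7 → N9 → M7 → L4 → P4 → HQ: 1+9+2+8+5+7 = 32
HQ → E7 → N9 → M7 → P4 → L4 → HQ: 1+9+2+6+5+2 = 25
HQ → E7 → N9 → L4 → M7 → P4 → HQ: 1+9+6+8+6+7 = 37
HQ → E7 → N9 → L4 → P4 → M7 → HQ: 1+9+6+5+6+10 = 37
HQ → E7 → N9 → P4 → M7 → L4 → HQ: 1+9+4+6+8+2 = 30
HQ → E7 → N9 → P4 → L4 → M7 → HQ: 1+9+4+5+8+10 = 37
HQ → E7 → L4 → M7 → N9 → P4 → HQ: 1+3+8+2+4+7 = 25
HQ → E7 → L4 → M7 → P4 → N9 → HQ: 1+3+8+6+4+8 = 30
… (46 more)
The minimum is 25.
One optimal route: HQ → E7 → M7 → N9 → P4 → L4 → HQ (or its reverse).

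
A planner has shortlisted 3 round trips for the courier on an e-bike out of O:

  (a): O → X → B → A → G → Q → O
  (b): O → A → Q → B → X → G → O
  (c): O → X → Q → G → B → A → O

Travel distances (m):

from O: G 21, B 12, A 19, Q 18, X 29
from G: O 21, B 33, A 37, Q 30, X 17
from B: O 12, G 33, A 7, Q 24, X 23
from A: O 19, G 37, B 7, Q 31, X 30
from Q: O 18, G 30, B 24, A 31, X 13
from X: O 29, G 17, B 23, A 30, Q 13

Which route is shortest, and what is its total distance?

Shortest is (c), total 131 m.

(a): 29 + 23 + 7 + 37 + 30 + 18 = 144
(b): 19 + 31 + 24 + 23 + 17 + 21 = 135
(c): 29 + 13 + 30 + 33 + 7 + 19 = 131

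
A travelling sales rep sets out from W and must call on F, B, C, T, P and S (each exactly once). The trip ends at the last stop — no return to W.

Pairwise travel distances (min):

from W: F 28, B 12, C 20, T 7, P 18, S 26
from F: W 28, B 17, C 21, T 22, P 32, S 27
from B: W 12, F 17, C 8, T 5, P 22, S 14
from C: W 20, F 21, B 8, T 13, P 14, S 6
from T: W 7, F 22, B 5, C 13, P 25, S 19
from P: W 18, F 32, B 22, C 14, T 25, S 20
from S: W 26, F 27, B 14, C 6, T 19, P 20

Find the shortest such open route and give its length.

76 min — the minimum one-way total.

There are 6! = 720 possible orderings.
W - F - B - C - T - P - S: 28+17+8+13+25+20 = 111
W - F - B - C - T - S - P: 28+17+8+13+19+20 = 105
W - F - B - C - P - T - S: 28+17+8+14+25+19 = 111
W - F - B - C - P - S - T: 28+17+8+14+20+19 = 106
W - F - B - C - S - T - P: 28+17+8+6+19+25 = 103
W - F - B - C - S - P - T: 28+17+8+6+20+25 = 104
W - F - B - T - C - P - S: 28+17+5+13+14+20 = 97
W - F - B - T - C - S - P: 28+17+5+13+6+20 = 89
… (712 more)
W - T - B - F - C - S - P: 7+5+17+21+6+20 = 76  ← best
The minimum is 76.
One shortest path: W → T → B → F → C → S → P.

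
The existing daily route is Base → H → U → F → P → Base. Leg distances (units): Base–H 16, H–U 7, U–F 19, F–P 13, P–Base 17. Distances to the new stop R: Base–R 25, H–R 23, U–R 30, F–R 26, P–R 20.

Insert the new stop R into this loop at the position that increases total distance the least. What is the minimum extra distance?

Insertion cost between consecutive stops i–j is d(i,R) + d(R,j) − d(i,j):
  between Base and H: 25 + 23 − 16 = 32
  between H and U: 23 + 30 − 7 = 46
  between U and F: 30 + 26 − 19 = 37
  between F and P: 26 + 20 − 13 = 33
  between P and Base: 20 + 25 − 17 = 28
Cheapest insertion is between P and Base, adding 28.
New total = 72 + 28 = 100.

Minimum extra distance: 28, inserting R between P and Base.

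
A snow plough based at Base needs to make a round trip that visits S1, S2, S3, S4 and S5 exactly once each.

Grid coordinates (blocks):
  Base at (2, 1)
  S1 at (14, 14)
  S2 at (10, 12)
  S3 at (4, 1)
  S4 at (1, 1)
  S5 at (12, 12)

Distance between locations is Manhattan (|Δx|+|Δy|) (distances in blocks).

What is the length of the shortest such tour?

Minimum total distance: 52 blocks.

With 5 stops there are 5!/2 = 60 distinct round trips (a route and its reverse cost the same).
Base → S1 → S2 → S3 → S4 → S5 → Base: 25+6+17+3+22+21 = 94
Base → S1 → S2 → S3 → S5 → S4 → Base: 25+6+17+19+22+1 = 90
Base → S1 → S2 → S4 → S3 → S5 → Base: 25+6+20+3+19+21 = 94
Base → S1 → S2 → S4 → S5 → S3 → Base: 25+6+20+22+19+2 = 94
Base → S1 → S2 → S5 → S3 → S4 → Base: 25+6+2+19+3+1 = 56
Base → S1 → S2 → S5 → S4 → S3 → Base: 25+6+2+22+3+2 = 60
Base → S1 → S3 → S2 → S4 → S5 → Base: 25+23+17+20+22+21 = 128
Base → S1 → S3 → S2 → S5 → S4 → Base: 25+23+17+2+22+1 = 90
Base → S1 → S3 → S4 → S2 → S5 → Base: 25+23+3+20+2+21 = 94
Base → S1 → S3 → S4 → S5 → S2 → Base: 25+23+3+22+2+19 = 94
Base → S1 → S3 → S5 → S2 → S4 → Base: 25+23+19+2+20+1 = 90
Base → S1 → S3 → S5 → S4 → S2 → Base: 25+23+19+22+20+19 = 128
Base → S1 → S4 → S2 → S3 → S5 → Base: 25+26+20+17+19+21 = 128
Base → S1 → S4 → S2 → S5 → S3 → Base: 25+26+20+2+19+2 = 94
… (46 more)
Base → S1 → S5 → S2 → S3 → S4 → Base: 25+4+2+17+3+1 = 52  ← best
The minimum is 52.
One optimal route: Base → S1 → S5 → S2 → S3 → S4 → Base (or its reverse).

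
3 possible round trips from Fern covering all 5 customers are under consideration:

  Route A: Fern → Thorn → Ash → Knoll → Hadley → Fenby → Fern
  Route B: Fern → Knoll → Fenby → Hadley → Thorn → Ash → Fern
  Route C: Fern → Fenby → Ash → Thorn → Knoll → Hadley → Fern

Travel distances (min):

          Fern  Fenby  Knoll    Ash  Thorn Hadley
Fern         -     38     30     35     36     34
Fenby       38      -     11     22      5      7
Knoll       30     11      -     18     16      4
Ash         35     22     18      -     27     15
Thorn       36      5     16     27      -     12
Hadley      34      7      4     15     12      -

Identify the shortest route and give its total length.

Route A: 36 + 27 + 18 + 4 + 7 + 38 = 130
Route B: 30 + 11 + 7 + 12 + 27 + 35 = 122
Route C: 38 + 22 + 27 + 16 + 4 + 34 = 141

122 min — Route B is the shortest.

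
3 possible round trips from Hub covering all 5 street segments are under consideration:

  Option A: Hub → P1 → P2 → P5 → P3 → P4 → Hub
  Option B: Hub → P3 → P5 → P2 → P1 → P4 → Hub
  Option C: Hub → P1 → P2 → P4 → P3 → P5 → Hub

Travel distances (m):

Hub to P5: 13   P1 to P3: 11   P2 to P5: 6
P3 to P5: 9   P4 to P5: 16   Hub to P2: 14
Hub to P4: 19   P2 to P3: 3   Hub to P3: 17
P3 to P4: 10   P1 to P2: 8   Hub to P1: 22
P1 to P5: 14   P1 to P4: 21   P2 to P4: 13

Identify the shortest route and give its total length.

Option A: 22 + 8 + 6 + 9 + 10 + 19 = 74
Option B: 17 + 9 + 6 + 8 + 21 + 19 = 80
Option C: 22 + 8 + 13 + 10 + 9 + 13 = 75

74 m — Option A is the shortest.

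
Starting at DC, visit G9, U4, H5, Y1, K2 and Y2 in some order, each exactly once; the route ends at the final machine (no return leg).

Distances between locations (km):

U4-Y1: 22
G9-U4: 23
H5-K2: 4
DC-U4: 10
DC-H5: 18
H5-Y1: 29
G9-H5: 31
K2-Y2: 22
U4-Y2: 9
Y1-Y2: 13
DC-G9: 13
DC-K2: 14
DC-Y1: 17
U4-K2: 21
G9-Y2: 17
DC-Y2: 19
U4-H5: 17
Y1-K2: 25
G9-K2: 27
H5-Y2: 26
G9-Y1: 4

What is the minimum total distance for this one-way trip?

There are 6! = 720 possible orderings.
DC→G9→U4→H5→Y1→K2→Y2: 13+23+17+29+25+22 = 129
DC→G9→U4→H5→Y1→Y2→K2: 13+23+17+29+13+22 = 117
DC→G9→U4→H5→K2→Y1→Y2: 13+23+17+4+25+13 = 95
DC→G9→U4→H5→K2→Y2→Y1: 13+23+17+4+22+13 = 92
DC→G9→U4→H5→Y2→Y1→K2: 13+23+17+26+13+25 = 117
DC→G9→U4→H5→Y2→K2→Y1: 13+23+17+26+22+25 = 126
DC→G9→U4→Y1→H5→K2→Y2: 13+23+22+29+4+22 = 113
DC→G9→U4→Y1→H5→Y2→K2: 13+23+22+29+26+22 = 135
… (712 more)
DC→G9→Y1→Y2→U4→H5→K2: 13+4+13+9+17+4 = 60  ← best
The minimum is 60.
One shortest path: DC → G9 → Y1 → Y2 → U4 → H5 → K2.

60 km — the minimum one-way total.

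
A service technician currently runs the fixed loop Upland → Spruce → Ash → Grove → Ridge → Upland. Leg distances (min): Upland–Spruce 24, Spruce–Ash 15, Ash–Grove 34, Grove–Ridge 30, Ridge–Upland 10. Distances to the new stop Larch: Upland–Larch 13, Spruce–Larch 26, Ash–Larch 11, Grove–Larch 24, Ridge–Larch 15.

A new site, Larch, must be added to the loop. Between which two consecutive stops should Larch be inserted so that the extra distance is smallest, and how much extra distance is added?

Insertion cost between consecutive stops i–j is d(i,Larch) + d(Larch,j) − d(i,j):
  between Upland and Spruce: 13 + 26 − 24 = 15
  between Spruce and Ash: 26 + 11 − 15 = 22
  between Ash and Grove: 11 + 24 − 34 = 1
  between Grove and Ridge: 24 + 15 − 30 = 9
  between Ridge and Upland: 15 + 13 − 10 = 18
Cheapest insertion is between Ash and Grove, adding 1.
New total = 113 + 1 = 114.

Minimum extra distance: 1 min, inserting Larch between Ash and Grove.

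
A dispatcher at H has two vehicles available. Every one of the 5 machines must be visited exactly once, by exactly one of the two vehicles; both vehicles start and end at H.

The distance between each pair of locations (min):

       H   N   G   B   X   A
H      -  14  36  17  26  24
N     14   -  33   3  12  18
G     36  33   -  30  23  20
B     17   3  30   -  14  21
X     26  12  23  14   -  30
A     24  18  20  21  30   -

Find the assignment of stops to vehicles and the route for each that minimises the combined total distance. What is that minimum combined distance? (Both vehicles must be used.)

126 min — the smallest possible combined total.

There are 2^4 − 1 = 15 ways to divide the 5 stops into two non-empty groups. For each, the best each vehicle can do is its own shortest tour through its group:
  {N} + {G, B, X, A}: 28 + 98 = 126
  {G} + {N, B, X, A}: 72 + 85 = 157
  {N, G} + {B, X, A}: 83 + 85 = 168
  {B} + {N, G, X, A}: 34 + 93 = 127
  {N, B} + {G, X, A}: 34 + 93 = 127
  {G, B} + {N, X, A}: 83 + 80 = 163
  … (15 splits in total)
Best: vehicle 1 H → N → H = 28; vehicle 2 H → B → X → G → A → H = 98; combined 126.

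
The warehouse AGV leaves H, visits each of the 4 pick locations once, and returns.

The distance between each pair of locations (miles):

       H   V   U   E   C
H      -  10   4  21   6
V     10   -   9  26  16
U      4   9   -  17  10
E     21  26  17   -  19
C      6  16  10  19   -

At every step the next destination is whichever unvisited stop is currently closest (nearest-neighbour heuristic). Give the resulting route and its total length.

At H the remaining stops are U 4, C 6, V 10, E 21; go to U.
At U the remaining stops are V 9, C 10, E 17; go to V.
At V the remaining stops are C 16, E 26; go to C.
At C the remaining stops are E 19; go to E.
Return E→H: 21.
Total = 4 + 9 + 16 + 19 + 21 = 69.

Nearest-neighbour total = 69 miles; route H → U → V → C → E → H.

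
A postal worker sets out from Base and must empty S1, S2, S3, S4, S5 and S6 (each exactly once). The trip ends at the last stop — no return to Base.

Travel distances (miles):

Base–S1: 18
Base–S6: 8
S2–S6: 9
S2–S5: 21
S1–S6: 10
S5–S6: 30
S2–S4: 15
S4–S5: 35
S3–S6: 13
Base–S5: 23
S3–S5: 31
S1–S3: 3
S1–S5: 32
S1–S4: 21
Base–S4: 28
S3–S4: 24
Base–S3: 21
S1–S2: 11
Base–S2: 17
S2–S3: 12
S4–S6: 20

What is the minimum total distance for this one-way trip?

Shortest open route: 81 miles.

There are 6! = 720 possible orderings.
Base → S1 → S2 → S3 → S4 → S5 → S6: 18+11+12+24+35+30 = 130
Base → S1 → S2 → S3 → S4 → S6 → S5: 18+11+12+24+20+30 = 115
Base → S1 → S2 → S3 → S5 → S4 → S6: 18+11+12+31+35+20 = 127
Base → S1 → S2 → S3 → S5 → S6 → S4: 18+11+12+31+30+20 = 122
Base → S1 → S2 → S3 → S6 → S4 → S5: 18+11+12+13+20+35 = 109
Base → S1 → S2 → S3 → S6 → S5 → S4: 18+11+12+13+30+35 = 119
Base → S1 → S2 → S4 → S3 → S5 → S6: 18+11+15+24+31+30 = 129
Base → S1 → S2 → S4 → S3 → S6 → S5: 18+11+15+24+13+30 = 111
… (712 more)
Base → S6 → S1 → S3 → S4 → S2 → S5: 8+10+3+24+15+21 = 81  ← best
The minimum is 81.
One shortest path: Base → S6 → S1 → S3 → S4 → S2 → S5.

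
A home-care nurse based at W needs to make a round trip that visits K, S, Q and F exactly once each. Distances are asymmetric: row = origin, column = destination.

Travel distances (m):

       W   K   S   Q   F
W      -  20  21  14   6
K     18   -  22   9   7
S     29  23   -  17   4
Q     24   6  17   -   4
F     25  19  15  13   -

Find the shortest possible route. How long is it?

Minimum total distance: 62 m.

W→K→S→Q→F→W: 20+22+17+4+25 = 88
W→K→S→F→Q→W: 20+22+4+13+24 = 83
W→K→Q→S→F→W: 20+9+17+4+25 = 75
W→K→Q→F→S→W: 20+9+4+15+29 = 77
W→K→F→S→Q→W: 20+7+15+17+24 = 83
W→K→F→Q→S→W: 20+7+13+17+29 = 86
W→S→K→Q→F→W: 21+23+9+4+25 = 82
W→S→K→F→Q→W: 21+23+7+13+24 = 88
W→S→Q→K→F→W: 21+17+6+7+25 = 76
W→S→Q→F→K→W: 21+17+4+19+18 = 79
W→S→F→K→Q→W: 21+4+19+9+24 = 77
W→S→F→Q→K→W: 21+4+13+6+18 = 62
W→Q→K→S→F→W: 14+6+22+4+25 = 71
W→Q→K→F→S→W: 14+6+7+15+29 = 71
… (10 more)
The minimum is 62.
One optimal route: W → S → F → Q → K → W.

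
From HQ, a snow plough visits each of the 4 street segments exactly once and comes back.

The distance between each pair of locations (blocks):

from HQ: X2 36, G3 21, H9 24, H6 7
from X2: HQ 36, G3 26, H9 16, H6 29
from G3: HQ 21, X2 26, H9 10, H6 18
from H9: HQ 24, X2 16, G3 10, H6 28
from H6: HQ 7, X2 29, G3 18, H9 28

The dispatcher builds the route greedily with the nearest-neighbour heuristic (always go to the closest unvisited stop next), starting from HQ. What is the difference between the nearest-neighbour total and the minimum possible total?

From HQ: H6=7, G3=21, H9=24, X2=36 → choose H6 (7).
From H6: G3=18, H9=28, X2=29 → choose G3 (18).
From G3: H9=10, X2=26 → choose H9 (10).
From H9: X2=16 → choose X2 (16).
NN route HQ → H6 → G3 → H9 → X2 → HQ costs 87.
Optimal: HQ → G3 → H9 → X2 → H6 → HQ costs 83 (by enumerating all 12 distinct tours).
Excess = 87 − 83 = 4.

Excess over optimum: 4 blocks.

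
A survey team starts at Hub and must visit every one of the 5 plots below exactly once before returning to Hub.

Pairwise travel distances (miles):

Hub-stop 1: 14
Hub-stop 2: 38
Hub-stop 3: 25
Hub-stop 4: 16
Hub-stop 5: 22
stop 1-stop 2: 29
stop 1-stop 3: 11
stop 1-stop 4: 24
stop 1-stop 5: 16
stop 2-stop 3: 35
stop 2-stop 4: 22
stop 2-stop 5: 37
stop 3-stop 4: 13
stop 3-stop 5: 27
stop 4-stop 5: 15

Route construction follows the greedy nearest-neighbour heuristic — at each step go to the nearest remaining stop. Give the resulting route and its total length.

From Hub: distances to unvisited — stop 1=14, stop 4=16, stop 5=22, stop 3=25, stop 2=38. Nearest is stop 1 (14).
From stop 1: distances to unvisited — stop 3=11, stop 5=16, stop 4=24, stop 2=29. Nearest is stop 3 (11).
From stop 3: distances to unvisited — stop 4=13, stop 5=27, stop 2=35. Nearest is stop 4 (13).
From stop 4: distances to unvisited — stop 5=15, stop 2=22. Nearest is stop 5 (15).
From stop 5: distances to unvisited — stop 2=37. Nearest is stop 2 (37).
Return stop 2→Hub: 38.
Total = 14 + 11 + 13 + 15 + 37 + 38 = 128.

128 miles along Hub → stop 1 → stop 3 → stop 4 → stop 5 → stop 2 → Hub.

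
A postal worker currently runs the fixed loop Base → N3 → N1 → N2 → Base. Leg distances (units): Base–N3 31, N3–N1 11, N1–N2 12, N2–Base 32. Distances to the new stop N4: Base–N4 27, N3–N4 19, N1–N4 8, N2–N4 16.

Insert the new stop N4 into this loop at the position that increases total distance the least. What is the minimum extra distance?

Minimum extra distance: 11, inserting N4 between N2 and Base.

Insertion cost between consecutive stops i–j is d(i,N4) + d(N4,j) − d(i,j):
  between Base and N3: 27 + 19 − 31 = 15
  between N3 and N1: 19 + 8 − 11 = 16
  between N1 and N2: 8 + 16 − 12 = 12
  between N2 and Base: 16 + 27 − 32 = 11
Cheapest insertion is between N2 and Base, adding 11.
New total = 86 + 11 = 97.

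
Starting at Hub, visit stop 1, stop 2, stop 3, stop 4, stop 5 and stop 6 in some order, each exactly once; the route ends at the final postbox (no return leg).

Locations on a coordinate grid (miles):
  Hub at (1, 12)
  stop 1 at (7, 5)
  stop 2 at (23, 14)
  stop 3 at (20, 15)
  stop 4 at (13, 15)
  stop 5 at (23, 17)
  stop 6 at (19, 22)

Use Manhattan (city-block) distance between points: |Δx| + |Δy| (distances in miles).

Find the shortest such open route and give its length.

There are 6! = 720 possible orderings.
Hub → stop 1 → stop 2 → stop 3 → stop 4 → stop 5 → stop 6: 13+25+4+7+12+9 = 70
Hub → stop 1 → stop 2 → stop 3 → stop 4 → stop 6 → stop 5: 13+25+4+7+13+9 = 71
Hub → stop 1 → stop 2 → stop 3 → stop 5 → stop 4 → stop 6: 13+25+4+5+12+13 = 72
Hub → stop 1 → stop 2 → stop 3 → stop 5 → stop 6 → stop 4: 13+25+4+5+9+13 = 69
Hub → stop 1 → stop 2 → stop 3 → stop 6 → stop 4 → stop 5: 13+25+4+8+13+12 = 75
Hub → stop 1 → stop 2 → stop 3 → stop 6 → stop 5 → stop 4: 13+25+4+8+9+12 = 71
Hub → stop 1 → stop 2 → stop 4 → stop 3 → stop 5 → stop 6: 13+25+11+7+5+9 = 70
Hub → stop 1 → stop 2 → stop 4 → stop 3 → stop 6 → stop 5: 13+25+11+7+8+9 = 73
… (712 more)
Hub → stop 1 → stop 4 → stop 3 → stop 2 → stop 5 → stop 6: 13+16+7+4+3+9 = 52  ← best
The minimum is 52.
One shortest path: Hub → stop 1 → stop 4 → stop 3 → stop 2 → stop 5 → stop 6.

Minimum one-way distance = 52 miles.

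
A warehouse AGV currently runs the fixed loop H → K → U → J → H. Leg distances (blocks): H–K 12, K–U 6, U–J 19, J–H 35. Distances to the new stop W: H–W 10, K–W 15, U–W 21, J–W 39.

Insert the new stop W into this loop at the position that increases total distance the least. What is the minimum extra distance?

Adding 13 blocks by placing W on the H–K leg.

Insertion cost between consecutive stops i–j is d(i,W) + d(W,j) − d(i,j):
  between H and K: 10 + 15 − 12 = 13
  between K and U: 15 + 21 − 6 = 30
  between U and J: 21 + 39 − 19 = 41
  between J and H: 39 + 10 − 35 = 14
Cheapest insertion is between H and K, adding 13.
New total = 72 + 13 = 85.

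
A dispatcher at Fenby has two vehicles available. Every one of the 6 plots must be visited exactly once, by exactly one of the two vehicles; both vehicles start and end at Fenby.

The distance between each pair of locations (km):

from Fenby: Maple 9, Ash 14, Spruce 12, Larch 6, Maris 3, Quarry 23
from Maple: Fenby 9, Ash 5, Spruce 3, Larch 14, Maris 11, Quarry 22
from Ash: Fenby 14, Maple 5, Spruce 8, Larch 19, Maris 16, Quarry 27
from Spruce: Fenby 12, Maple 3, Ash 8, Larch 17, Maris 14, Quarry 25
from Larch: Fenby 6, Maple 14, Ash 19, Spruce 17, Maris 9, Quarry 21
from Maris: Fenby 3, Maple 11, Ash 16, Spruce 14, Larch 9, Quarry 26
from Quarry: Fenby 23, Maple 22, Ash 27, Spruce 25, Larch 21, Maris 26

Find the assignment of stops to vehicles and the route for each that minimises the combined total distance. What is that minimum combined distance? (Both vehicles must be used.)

80 km — the smallest possible combined total.

Try each way of splitting the stops between the two vehicles (each non-empty) and, for each split, find the best tour for each vehicle:
  {Maple} + {Ash, Spruce, Larch, Maris, Quarry}: 18 + 79 = 97
  {Ash} + {Maple, Spruce, Larch, Maris, Quarry}: 28 + 69 = 97
  {Maple, Ash} + {Spruce, Larch, Maris, Quarry}: 28 + 69 = 97
  {Spruce} + {Maple, Ash, Larch, Maris, Quarry}: 24 + 73 = 97
  {Maple, Spruce} + {Ash, Larch, Maris, Quarry}: 24 + 73 = 97
  {Ash, Spruce} + {Maple, Larch, Maris, Quarry}: 34 + 63 = 97
  … (31 splits in total)
  {Maris} + {Maple, Ash, Spruce, Larch, Quarry}: 6 + 74 = 80  ← best
Best: vehicle 1 Fenby → Maris → Fenby = 6; vehicle 2 Fenby → Maple → Ash → Spruce → Quarry → Larch → Fenby = 74; combined 80.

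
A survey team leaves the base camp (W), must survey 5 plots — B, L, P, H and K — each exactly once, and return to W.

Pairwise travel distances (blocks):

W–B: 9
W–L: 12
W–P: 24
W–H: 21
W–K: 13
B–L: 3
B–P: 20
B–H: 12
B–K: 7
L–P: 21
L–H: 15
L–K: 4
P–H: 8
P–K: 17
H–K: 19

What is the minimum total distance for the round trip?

Shortest round trip = 62 blocks.

There are 60 distinct closed tours to check (reversals are equivalent).
W-B-L-P-H-K-W: 9+3+21+8+19+13 = 73
W-B-L-P-K-H-W: 9+3+21+17+19+21 = 90
W-B-L-H-P-K-W: 9+3+15+8+17+13 = 65
W-B-L-H-K-P-W: 9+3+15+19+17+24 = 87
W-B-L-K-P-H-W: 9+3+4+17+8+21 = 62
W-B-L-K-H-P-W: 9+3+4+19+8+24 = 67
W-B-P-L-H-K-W: 9+20+21+15+19+13 = 97
W-B-P-L-K-H-W: 9+20+21+4+19+21 = 94
W-B-P-H-L-K-W: 9+20+8+15+4+13 = 69
W-B-P-H-K-L-W: 9+20+8+19+4+12 = 72
W-B-P-K-L-H-W: 9+20+17+4+15+21 = 86
W-B-P-K-H-L-W: 9+20+17+19+15+12 = 92
W-B-H-L-P-K-W: 9+12+15+21+17+13 = 87
W-B-H-L-K-P-W: 9+12+15+4+17+24 = 81
… (46 more)
The minimum is 62.
One optimal route: W → B → L → K → P → H → W (or its reverse).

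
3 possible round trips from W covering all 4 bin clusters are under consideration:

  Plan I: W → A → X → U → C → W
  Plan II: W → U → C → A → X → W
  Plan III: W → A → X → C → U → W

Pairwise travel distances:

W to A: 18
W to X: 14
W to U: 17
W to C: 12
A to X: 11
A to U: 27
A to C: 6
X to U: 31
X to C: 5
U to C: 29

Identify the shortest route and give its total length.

Plan I: 18 + 11 + 31 + 29 + 12 = 101
Plan II: 17 + 29 + 6 + 11 + 14 = 77
Plan III: 18 + 11 + 5 + 29 + 17 = 80

Shortest is Plan II, total 77.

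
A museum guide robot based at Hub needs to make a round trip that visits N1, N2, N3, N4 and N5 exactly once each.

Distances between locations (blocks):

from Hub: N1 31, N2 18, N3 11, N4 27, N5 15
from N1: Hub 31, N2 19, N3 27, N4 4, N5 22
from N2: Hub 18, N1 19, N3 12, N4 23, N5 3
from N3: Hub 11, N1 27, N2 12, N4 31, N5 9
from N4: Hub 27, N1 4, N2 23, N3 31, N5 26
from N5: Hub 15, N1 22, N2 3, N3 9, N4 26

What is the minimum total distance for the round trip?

Minimum total distance: 73 blocks.

With 5 stops there are 5!/2 = 60 distinct round trips (a route and its reverse cost the same).
Hub→N1→N2→N3→N4→N5→Hub: 31+19+12+31+26+15 = 134
Hub→N1→N2→N3→N5→N4→Hub: 31+19+12+9+26+27 = 124
Hub→N1→N2→N4→N3→N5→Hub: 31+19+23+31+9+15 = 128
Hub→N1→N2→N4→N5→N3→Hub: 31+19+23+26+9+11 = 119
Hub→N1→N2→N5→N3→N4→Hub: 31+19+3+9+31+27 = 120
Hub→N1→N2→N5→N4→N3→Hub: 31+19+3+26+31+11 = 121
Hub→N1→N3→N2→N4→N5→Hub: 31+27+12+23+26+15 = 134
Hub→N1→N3→N2→N5→N4→Hub: 31+27+12+3+26+27 = 126
Hub→N1→N3→N4→N2→N5→Hub: 31+27+31+23+3+15 = 130
Hub→N1→N3→N4→N5→N2→Hub: 31+27+31+26+3+18 = 136
Hub→N1→N3→N5→N2→N4→Hub: 31+27+9+3+23+27 = 120
Hub→N1→N3→N5→N4→N2→Hub: 31+27+9+26+23+18 = 134
Hub→N1→N4→N2→N3→N5→Hub: 31+4+23+12+9+15 = 94
Hub→N1→N4→N2→N5→N3→Hub: 31+4+23+3+9+11 = 81
… (46 more)
Hub→N3→N5→N2→N1→N4→Hub: 11+9+3+19+4+27 = 73  ← best
The minimum is 73.
One optimal route: Hub → N3 → N5 → N2 → N1 → N4 → Hub (or its reverse).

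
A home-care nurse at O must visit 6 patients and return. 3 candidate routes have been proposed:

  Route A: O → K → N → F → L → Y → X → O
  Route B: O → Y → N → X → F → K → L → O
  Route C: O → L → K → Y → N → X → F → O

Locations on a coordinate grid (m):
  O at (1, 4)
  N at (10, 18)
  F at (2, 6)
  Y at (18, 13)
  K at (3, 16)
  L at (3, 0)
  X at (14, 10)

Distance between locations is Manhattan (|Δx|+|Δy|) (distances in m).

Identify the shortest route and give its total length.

84 m — Route C is the shortest.

Route A: 14 + 9 + 20 + 7 + 28 + 7 + 19 = 104
Route B: 26 + 13 + 12 + 16 + 11 + 16 + 6 = 100
Route C: 6 + 16 + 18 + 13 + 12 + 16 + 3 = 84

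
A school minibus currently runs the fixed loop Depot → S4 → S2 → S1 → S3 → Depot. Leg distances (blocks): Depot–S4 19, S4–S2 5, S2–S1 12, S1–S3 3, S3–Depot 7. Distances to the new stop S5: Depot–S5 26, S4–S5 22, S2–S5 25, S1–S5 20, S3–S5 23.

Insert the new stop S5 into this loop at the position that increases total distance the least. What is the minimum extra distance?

Insertion cost between consecutive stops i–j is d(i,S5) + d(S5,j) − d(i,j):
  between Depot and S4: 26 + 22 − 19 = 29
  between S4 and S2: 22 + 25 − 5 = 42
  between S2 and S1: 25 + 20 − 12 = 33
  between S1 and S3: 20 + 23 − 3 = 40
  between S3 and Depot: 23 + 26 − 7 = 42
Cheapest insertion is between Depot and S4, adding 29.
New total = 46 + 29 = 75.

Minimum extra distance: 29 blocks, inserting S5 between Depot and S4.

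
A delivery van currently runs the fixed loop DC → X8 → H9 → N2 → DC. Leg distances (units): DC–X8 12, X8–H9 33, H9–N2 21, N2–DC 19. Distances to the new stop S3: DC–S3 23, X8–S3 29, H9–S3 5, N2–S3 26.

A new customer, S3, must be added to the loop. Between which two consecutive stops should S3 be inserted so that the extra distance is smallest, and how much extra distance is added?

Adding 1 by placing S3 on the X8–H9 leg.

Insertion cost between consecutive stops i–j is d(i,S3) + d(S3,j) − d(i,j):
  between DC and X8: 23 + 29 − 12 = 40
  between X8 and H9: 29 + 5 − 33 = 1
  between H9 and N2: 5 + 26 − 21 = 10
  between N2 and DC: 26 + 23 − 19 = 30
Cheapest insertion is between X8 and H9, adding 1.
New total = 85 + 1 = 86.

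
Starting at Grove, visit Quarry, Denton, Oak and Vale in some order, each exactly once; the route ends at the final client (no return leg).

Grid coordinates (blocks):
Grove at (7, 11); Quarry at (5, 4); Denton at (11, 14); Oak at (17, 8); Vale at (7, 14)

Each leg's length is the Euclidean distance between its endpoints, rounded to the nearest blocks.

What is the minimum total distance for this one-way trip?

28 blocks — the minimum one-way total.

There are 4! = 24 possible orderings.
Grove → Quarry → Denton → Oak → Vale: 7+12+8+12 = 39
Grove → Quarry → Denton → Vale → Oak: 7+12+4+12 = 35
Grove → Quarry → Oak → Denton → Vale: 7+13+8+4 = 32
Grove → Quarry → Oak → Vale → Denton: 7+13+12+4 = 36
Grove → Quarry → Vale → Denton → Oak: 7+10+4+8 = 29
Grove → Quarry → Vale → Oak → Denton: 7+10+12+8 = 37
Grove → Denton → Quarry → Oak → Vale: 5+12+13+12 = 42
Grove → Denton → Quarry → Vale → Oak: 5+12+10+12 = 39
Grove → Denton → Oak → Quarry → Vale: 5+8+13+10 = 36
Grove → Denton → Oak → Vale → Quarry: 5+8+12+10 = 35
Grove → Denton → Vale → Quarry → Oak: 5+4+10+13 = 32
Grove → Denton → Vale → Oak → Quarry: 5+4+12+13 = 34
Grove → Oak → Quarry → Denton → Vale: 10+13+12+4 = 39
Grove → Oak → Quarry → Vale → Denton: 10+13+10+4 = 37
… (10 more)
Grove → Vale → Denton → Oak → Quarry: 3+4+8+13 = 28  ← best
The minimum is 28.
One shortest path: Grove → Vale → Denton → Oak → Quarry.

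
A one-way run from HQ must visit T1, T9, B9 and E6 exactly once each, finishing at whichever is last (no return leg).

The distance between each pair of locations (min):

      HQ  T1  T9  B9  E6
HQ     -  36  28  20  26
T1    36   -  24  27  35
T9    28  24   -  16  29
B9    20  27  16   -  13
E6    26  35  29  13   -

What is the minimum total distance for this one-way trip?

Shortest open route: 79 min.

There are 4! = 24 possible orderings.
HQ → T1 → T9 → B9 → E6: 36+24+16+13 = 89
HQ → T1 → T9 → E6 → B9: 36+24+29+13 = 102
HQ → T1 → B9 → T9 → E6: 36+27+16+29 = 108
HQ → T1 → B9 → E6 → T9: 36+27+13+29 = 105
HQ → T1 → E6 → T9 → B9: 36+35+29+16 = 116
HQ → T1 → E6 → B9 → T9: 36+35+13+16 = 100
HQ → T9 → T1 → B9 → E6: 28+24+27+13 = 92
HQ → T9 → T1 → E6 → B9: 28+24+35+13 = 100
HQ → T9 → B9 → T1 → E6: 28+16+27+35 = 106
HQ → T9 → B9 → E6 → T1: 28+16+13+35 = 92
HQ → T9 → E6 → T1 → B9: 28+29+35+27 = 119
HQ → T9 → E6 → B9 → T1: 28+29+13+27 = 97
HQ → B9 → T1 → T9 → E6: 20+27+24+29 = 100
HQ → B9 → T1 → E6 → T9: 20+27+35+29 = 111
… (10 more)
HQ → E6 → B9 → T9 → T1: 26+13+16+24 = 79  ← best
The minimum is 79.
One shortest path: HQ → E6 → B9 → T9 → T1.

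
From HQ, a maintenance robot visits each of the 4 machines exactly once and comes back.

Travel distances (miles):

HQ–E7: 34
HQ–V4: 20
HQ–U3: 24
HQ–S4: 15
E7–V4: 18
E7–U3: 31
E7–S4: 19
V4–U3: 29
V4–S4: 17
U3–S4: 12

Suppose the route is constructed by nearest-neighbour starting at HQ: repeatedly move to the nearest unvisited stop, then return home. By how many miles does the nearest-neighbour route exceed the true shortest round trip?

From HQ: S4=15, V4=20, U3=24, E7=34 → choose S4 (15).
From S4: U3=12, V4=17, E7=19 → choose U3 (12).
From U3: V4=29, E7=31 → choose V4 (29).
From V4: E7=18 → choose E7 (18).
NN route HQ → S4 → U3 → V4 → E7 → HQ costs 108.
Optimal: HQ → V4 → E7 → S4 → U3 → HQ costs 93 (by enumerating all 12 distinct tours).
Excess = 108 − 93 = 15.

15 miles longer than the optimal tour.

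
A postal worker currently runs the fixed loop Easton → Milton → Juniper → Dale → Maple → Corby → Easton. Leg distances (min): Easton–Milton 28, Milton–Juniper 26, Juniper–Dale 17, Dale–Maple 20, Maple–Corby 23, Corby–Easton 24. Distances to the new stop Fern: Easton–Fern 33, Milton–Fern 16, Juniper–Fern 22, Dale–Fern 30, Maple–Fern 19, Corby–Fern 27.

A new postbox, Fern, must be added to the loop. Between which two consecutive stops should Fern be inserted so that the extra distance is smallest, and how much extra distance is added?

+12 min — insert Fern between Milton and Juniper.

Insertion cost between consecutive stops i–j is d(i,Fern) + d(Fern,j) − d(i,j):
  between Easton and Milton: 33 + 16 − 28 = 21
  between Milton and Juniper: 16 + 22 − 26 = 12
  between Juniper and Dale: 22 + 30 − 17 = 35
  between Dale and Maple: 30 + 19 − 20 = 29
  between Maple and Corby: 19 + 27 − 23 = 23
  between Corby and Easton: 27 + 33 − 24 = 36
Cheapest insertion is between Milton and Juniper, adding 12.
New total = 138 + 12 = 150.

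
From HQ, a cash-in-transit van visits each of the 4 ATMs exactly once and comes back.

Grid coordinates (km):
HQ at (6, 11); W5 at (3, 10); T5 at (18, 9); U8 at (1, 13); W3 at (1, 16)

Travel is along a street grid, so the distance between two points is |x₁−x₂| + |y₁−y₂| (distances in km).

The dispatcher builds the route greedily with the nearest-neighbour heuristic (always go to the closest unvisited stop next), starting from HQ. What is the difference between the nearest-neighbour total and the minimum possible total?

The nearest-neighbour route is 2 km longer than optimal.

From HQ: W5=4, U8=7, W3=10, T5=14 → choose W5 (4).
From W5: U8=5, W3=8, T5=16 → choose U8 (5).
From U8: W3=3, T5=21 → choose W3 (3).
From W3: T5=24 → choose T5 (24).
NN route HQ → W5 → U8 → W3 → T5 → HQ costs 50.
Optimal: HQ → T5 → W5 → U8 → W3 → HQ costs 48 (by enumerating all 12 distinct tours).
Excess = 50 − 48 = 2.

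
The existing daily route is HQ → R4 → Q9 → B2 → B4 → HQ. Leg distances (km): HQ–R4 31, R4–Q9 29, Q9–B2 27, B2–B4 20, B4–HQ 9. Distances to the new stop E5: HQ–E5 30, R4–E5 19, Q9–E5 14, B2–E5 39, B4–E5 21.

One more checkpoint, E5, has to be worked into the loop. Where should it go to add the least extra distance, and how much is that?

Insertion cost between consecutive stops i–j is d(i,E5) + d(E5,j) − d(i,j):
  between HQ and R4: 30 + 19 − 31 = 18
  between R4 and Q9: 19 + 14 − 29 = 4
  between Q9 and B2: 14 + 39 − 27 = 26
  between B2 and B4: 39 + 21 − 20 = 40
  between B4 and HQ: 21 + 30 − 9 = 42
Cheapest insertion is between R4 and Q9, adding 4.
New total = 116 + 4 = 120.

Minimum extra distance: 4 km, inserting E5 between R4 and Q9.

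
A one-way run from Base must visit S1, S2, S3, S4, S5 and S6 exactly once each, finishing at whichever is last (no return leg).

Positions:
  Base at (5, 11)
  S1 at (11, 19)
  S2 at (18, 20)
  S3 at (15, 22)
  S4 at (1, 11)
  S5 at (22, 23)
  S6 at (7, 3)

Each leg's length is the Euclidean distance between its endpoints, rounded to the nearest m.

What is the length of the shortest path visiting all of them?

Shortest open route: 44 m.

There are 6! = 720 possible orderings.
Base→S1→S2→S3→S4→S5→S6: 10+7+4+18+24+25 = 88
Base→S1→S2→S3→S4→S6→S5: 10+7+4+18+10+25 = 74
Base→S1→S2→S3→S5→S4→S6: 10+7+4+7+24+10 = 62
Base→S1→S2→S3→S5→S6→S4: 10+7+4+7+25+10 = 63
Base→S1→S2→S3→S6→S4→S5: 10+7+4+21+10+24 = 76
Base→S1→S2→S3→S6→S5→S4: 10+7+4+21+25+24 = 91
Base→S1→S2→S4→S3→S5→S6: 10+7+19+18+7+25 = 86
Base→S1→S2→S4→S3→S6→S5: 10+7+19+18+21+25 = 100
… (712 more)
Base→S4→S6→S1→S3→S2→S5: 4+10+16+5+4+5 = 44  ← best
The minimum is 44.
One shortest path: Base → S4 → S6 → S1 → S3 → S2 → S5.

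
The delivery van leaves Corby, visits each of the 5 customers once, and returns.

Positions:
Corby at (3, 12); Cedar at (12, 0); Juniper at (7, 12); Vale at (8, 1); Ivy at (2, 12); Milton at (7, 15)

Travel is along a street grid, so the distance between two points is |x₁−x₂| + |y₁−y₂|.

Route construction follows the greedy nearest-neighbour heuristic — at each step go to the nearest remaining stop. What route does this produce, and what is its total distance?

50 along Corby → Ivy → Juniper → Milton → Vale → Cedar → Corby.

Corby → [Ivy:1 / Juniper:4 / Milton:7 / Vale:16 / Cedar:21] → Ivy (1)
Ivy → [Juniper:5 / Milton:8 / Vale:17 / Cedar:22] → Juniper (5)
Juniper → [Milton:3 / Vale:12 / Cedar:17] → Milton (3)
Milton → [Vale:15 / Cedar:20] → Vale (15)
Vale → [Cedar:5] → Cedar (5)
Return Cedar→Corby: 21.
Total = 1 + 5 + 3 + 15 + 5 + 21 = 50.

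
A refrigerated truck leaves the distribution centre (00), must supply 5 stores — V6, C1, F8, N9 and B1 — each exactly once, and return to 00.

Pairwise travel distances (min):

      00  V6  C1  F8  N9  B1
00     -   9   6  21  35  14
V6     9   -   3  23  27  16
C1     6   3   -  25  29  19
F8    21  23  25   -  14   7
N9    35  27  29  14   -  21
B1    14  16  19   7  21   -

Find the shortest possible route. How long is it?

Minimum total distance: 71 min.

With 5 stops there are 5!/2 = 60 distinct round trips (a route and its reverse cost the same).
00 → V6 → C1 → F8 → N9 → B1 → 00: 9+3+25+14+21+14 = 86
00 → V6 → C1 → F8 → B1 → N9 → 00: 9+3+25+7+21+35 = 100
00 → V6 → C1 → N9 → F8 → B1 → 00: 9+3+29+14+7+14 = 76
00 → V6 → C1 → N9 → B1 → F8 → 00: 9+3+29+21+7+21 = 90
00 → V6 → C1 → B1 → F8 → N9 → 00: 9+3+19+7+14+35 = 87
00 → V6 → C1 → B1 → N9 → F8 → 00: 9+3+19+21+14+21 = 87
00 → V6 → F8 → C1 → N9 → B1 → 00: 9+23+25+29+21+14 = 121
00 → V6 → F8 → C1 → B1 → N9 → 00: 9+23+25+19+21+35 = 132
00 → V6 → F8 → N9 → C1 → B1 → 00: 9+23+14+29+19+14 = 108
00 → V6 → F8 → N9 → B1 → C1 → 00: 9+23+14+21+19+6 = 92
00 → V6 → F8 → B1 → C1 → N9 → 00: 9+23+7+19+29+35 = 122
00 → V6 → F8 → B1 → N9 → C1 → 00: 9+23+7+21+29+6 = 95
00 → V6 → N9 → C1 → F8 → B1 → 00: 9+27+29+25+7+14 = 111
00 → V6 → N9 → C1 → B1 → F8 → 00: 9+27+29+19+7+21 = 112
… (46 more)
00 → C1 → V6 → N9 → F8 → B1 → 00: 6+3+27+14+7+14 = 71  ← best
The minimum is 71.
One optimal route: 00 → C1 → V6 → N9 → F8 → B1 → 00 (or its reverse).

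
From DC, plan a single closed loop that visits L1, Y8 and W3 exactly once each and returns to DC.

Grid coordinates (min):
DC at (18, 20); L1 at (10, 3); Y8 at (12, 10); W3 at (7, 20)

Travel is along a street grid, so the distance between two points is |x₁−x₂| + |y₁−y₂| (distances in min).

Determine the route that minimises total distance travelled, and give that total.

There are 3 distinct closed tours to check (reversals are equivalent).
DC→L1→Y8→W3→DC: 25+9+15+11 = 60
DC→L1→W3→Y8→DC: 25+20+15+16 = 76
DC→Y8→L1→W3→DC: 16+9+20+11 = 56
The minimum is 56.
One optimal route: DC → Y8 → L1 → W3 → DC (or its reverse).

56 min — the shortest possible round trip.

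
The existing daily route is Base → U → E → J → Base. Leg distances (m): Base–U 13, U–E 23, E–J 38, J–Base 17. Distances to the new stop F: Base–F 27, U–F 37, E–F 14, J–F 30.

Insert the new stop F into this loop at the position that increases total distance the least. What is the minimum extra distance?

Adding 6 m by placing F on the E–J leg.

Insertion cost between consecutive stops i–j is d(i,F) + d(F,j) − d(i,j):
  between Base and U: 27 + 37 − 13 = 51
  between U and E: 37 + 14 − 23 = 28
  between E and J: 14 + 30 − 38 = 6
  between J and Base: 30 + 27 − 17 = 40
Cheapest insertion is between E and J, adding 6.
New total = 91 + 6 = 97.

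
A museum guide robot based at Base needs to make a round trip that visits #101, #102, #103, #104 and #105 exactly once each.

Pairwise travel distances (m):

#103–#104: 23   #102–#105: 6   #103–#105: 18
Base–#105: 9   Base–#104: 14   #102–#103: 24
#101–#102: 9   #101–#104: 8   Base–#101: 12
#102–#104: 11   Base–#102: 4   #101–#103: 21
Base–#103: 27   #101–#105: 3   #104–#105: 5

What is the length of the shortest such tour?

Shortest round trip = 71 m.

There are 60 distinct closed tours to check (reversals are equivalent).
Base - #101 - #102 - #103 - #104 - #105 - Base: 12+9+24+23+5+9 = 82
Base - #101 - #102 - #103 - #105 - #104 - Base: 12+9+24+18+5+14 = 82
Base - #101 - #102 - #104 - #103 - #105 - Base: 12+9+11+23+18+9 = 82
Base - #101 - #102 - #104 - #105 - #103 - Base: 12+9+11+5+18+27 = 82
Base - #101 - #102 - #105 - #103 - #104 - Base: 12+9+6+18+23+14 = 82
Base - #101 - #102 - #105 - #104 - #103 - Base: 12+9+6+5+23+27 = 82
Base - #101 - #103 - #102 - #104 - #105 - Base: 12+21+24+11+5+9 = 82
Base - #101 - #103 - #102 - #105 - #104 - Base: 12+21+24+6+5+14 = 82
Base - #101 - #103 - #104 - #102 - #105 - Base: 12+21+23+11+6+9 = 82
Base - #101 - #103 - #104 - #105 - #102 - Base: 12+21+23+5+6+4 = 71
Base - #101 - #103 - #105 - #102 - #104 - Base: 12+21+18+6+11+14 = 82
Base - #101 - #103 - #105 - #104 - #102 - Base: 12+21+18+5+11+4 = 71
Base - #101 - #104 - #102 - #103 - #105 - Base: 12+8+11+24+18+9 = 82
Base - #101 - #104 - #102 - #105 - #103 - Base: 12+8+11+6+18+27 = 82
… (46 more)
The minimum is 71.
One optimal route: Base → #101 → #103 → #104 → #105 → #102 → Base (or its reverse).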